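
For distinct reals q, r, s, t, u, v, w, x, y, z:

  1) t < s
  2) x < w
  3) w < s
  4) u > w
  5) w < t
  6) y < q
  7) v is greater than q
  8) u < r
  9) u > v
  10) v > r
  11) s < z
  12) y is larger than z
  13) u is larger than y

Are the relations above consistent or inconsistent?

We have r < v stated directly, yet also v < u < r by chaining the others — so v < r. Contradiction.

inconsistent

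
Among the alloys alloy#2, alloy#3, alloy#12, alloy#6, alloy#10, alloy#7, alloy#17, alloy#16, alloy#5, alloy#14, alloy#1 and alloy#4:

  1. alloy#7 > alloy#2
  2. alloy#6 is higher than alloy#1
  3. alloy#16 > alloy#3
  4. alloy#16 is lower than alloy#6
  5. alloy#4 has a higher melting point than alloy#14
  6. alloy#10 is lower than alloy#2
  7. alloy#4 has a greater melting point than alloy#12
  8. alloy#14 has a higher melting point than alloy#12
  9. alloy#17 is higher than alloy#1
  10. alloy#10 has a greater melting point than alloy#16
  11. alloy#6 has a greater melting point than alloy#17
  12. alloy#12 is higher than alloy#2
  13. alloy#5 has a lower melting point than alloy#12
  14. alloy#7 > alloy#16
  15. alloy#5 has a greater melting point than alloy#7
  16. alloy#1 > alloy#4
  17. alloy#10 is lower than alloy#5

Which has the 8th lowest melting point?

Piecing the relations together gives one ordering: alloy#3 < alloy#16 < alloy#10 < alloy#2 < alloy#7 < alloy#5 < alloy#12 < alloy#14 < alloy#4 < alloy#1 < alloy#17 < alloy#6.
Counting 8 from the smallest end gives alloy#14.

alloy#14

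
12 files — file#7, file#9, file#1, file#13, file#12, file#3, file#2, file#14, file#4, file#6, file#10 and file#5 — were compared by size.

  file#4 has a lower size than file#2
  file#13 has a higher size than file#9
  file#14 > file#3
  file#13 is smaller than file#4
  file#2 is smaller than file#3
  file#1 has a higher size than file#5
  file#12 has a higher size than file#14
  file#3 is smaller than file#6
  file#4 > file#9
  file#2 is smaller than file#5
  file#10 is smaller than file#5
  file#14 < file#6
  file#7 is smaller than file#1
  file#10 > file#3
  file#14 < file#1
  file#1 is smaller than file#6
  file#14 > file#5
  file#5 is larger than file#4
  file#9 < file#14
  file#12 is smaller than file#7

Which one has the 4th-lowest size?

file#2

Piecing the relations together gives one ordering: file#9 < file#13 < file#4 < file#2 < file#3 < file#10 < file#5 < file#14 < file#12 < file#7 < file#1 < file#6.
The 4th smallest is file#2.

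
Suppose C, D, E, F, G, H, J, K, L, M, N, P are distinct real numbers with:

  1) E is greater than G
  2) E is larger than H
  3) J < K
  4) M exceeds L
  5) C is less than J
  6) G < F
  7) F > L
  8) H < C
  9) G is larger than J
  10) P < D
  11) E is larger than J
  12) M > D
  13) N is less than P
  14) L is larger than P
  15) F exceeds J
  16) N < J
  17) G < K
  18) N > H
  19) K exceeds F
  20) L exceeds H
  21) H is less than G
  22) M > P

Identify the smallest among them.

N is not least since H < N; P is not least since N < P; L is not least since H < L; D is not least since P < D; C is not least since H < C; J is not least since N < J; G is not least since H < G; F is not least since J < F; K is not least since F < K; E is not least since G < E; M is not least since P < M.
Only H has nothing below it, so H is the smallest.

H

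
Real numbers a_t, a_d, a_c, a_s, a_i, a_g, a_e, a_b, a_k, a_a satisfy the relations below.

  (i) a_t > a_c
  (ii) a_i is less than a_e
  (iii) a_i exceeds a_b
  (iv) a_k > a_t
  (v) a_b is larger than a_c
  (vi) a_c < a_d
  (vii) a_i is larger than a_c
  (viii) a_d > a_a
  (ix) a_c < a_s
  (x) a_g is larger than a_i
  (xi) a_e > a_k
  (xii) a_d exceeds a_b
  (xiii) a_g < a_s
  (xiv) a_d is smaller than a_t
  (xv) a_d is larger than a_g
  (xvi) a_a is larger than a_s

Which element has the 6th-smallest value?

The consecutive relations fix a unique order: a_c < a_b < a_i < a_g < a_s < a_a < a_d < a_t < a_k < a_e.
Counting 6 from the smallest end gives a_a.

a_a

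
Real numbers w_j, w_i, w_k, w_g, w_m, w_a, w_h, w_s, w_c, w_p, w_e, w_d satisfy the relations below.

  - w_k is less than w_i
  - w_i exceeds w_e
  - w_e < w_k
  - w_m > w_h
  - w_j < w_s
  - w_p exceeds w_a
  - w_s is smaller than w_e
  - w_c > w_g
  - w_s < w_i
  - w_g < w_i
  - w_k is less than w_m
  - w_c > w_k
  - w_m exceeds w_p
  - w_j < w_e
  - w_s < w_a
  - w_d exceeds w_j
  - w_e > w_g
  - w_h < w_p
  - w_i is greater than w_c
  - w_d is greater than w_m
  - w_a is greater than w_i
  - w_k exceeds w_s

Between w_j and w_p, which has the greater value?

Chaining the given relations: w_j < w_s < w_e < w_k < w_c < w_i < w_a < w_p.
So w_j < w_p; w_p is the larger of the two.

w_p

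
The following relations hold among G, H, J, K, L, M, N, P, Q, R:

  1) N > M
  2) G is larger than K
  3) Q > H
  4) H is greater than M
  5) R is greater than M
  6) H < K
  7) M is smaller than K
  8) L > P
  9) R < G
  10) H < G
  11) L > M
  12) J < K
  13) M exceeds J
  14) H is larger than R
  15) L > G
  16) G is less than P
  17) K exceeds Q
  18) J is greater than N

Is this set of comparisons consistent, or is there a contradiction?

inconsistent

We have M < N stated directly, yet also N < J < M by chaining the others — so N < M. Contradiction.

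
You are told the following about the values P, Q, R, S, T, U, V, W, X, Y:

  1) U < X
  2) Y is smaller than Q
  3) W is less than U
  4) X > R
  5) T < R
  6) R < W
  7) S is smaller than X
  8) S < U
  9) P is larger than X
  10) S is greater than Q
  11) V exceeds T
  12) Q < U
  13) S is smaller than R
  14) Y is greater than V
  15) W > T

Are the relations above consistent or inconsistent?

Every relation is compatible with T < V < Y < Q < S < R < W < U < X < P; the set is consistent.

consistent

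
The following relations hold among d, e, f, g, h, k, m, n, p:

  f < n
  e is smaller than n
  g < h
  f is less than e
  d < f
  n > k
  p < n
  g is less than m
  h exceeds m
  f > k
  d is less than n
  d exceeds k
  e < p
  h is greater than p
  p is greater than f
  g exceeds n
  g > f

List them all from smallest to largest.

The consecutive links are each given: k < d; d < f; f < e; e < p; p < n; n < g; g < m; m < h.

k < d < f < e < p < n < g < m < h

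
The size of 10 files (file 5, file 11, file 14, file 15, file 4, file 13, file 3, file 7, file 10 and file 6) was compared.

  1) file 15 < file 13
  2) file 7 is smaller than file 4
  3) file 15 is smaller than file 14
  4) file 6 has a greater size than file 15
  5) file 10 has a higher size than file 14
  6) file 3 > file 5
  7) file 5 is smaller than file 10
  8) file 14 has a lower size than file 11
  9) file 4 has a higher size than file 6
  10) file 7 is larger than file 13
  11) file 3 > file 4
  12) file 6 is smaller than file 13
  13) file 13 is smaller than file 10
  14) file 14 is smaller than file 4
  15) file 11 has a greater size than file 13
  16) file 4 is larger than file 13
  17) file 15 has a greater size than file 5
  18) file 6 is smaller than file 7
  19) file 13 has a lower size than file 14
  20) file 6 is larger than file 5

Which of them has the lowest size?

file 5

Chaining upward from file 5: directly above it, file 15, file 6, file 10, file 3; then file 13, file 14, file 7, file 4; then file 11.
That covers every other element, and nothing is given below file 5, so file 5 is the lowest size.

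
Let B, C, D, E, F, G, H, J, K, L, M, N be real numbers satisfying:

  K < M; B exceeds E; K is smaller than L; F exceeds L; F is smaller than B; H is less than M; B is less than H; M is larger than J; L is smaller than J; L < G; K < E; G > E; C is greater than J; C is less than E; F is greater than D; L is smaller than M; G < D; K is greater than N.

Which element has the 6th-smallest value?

The consecutive relations fix a unique order: N < K < L < J < C < E < G < D < F < B < H < M.
The 6th smallest is E.

E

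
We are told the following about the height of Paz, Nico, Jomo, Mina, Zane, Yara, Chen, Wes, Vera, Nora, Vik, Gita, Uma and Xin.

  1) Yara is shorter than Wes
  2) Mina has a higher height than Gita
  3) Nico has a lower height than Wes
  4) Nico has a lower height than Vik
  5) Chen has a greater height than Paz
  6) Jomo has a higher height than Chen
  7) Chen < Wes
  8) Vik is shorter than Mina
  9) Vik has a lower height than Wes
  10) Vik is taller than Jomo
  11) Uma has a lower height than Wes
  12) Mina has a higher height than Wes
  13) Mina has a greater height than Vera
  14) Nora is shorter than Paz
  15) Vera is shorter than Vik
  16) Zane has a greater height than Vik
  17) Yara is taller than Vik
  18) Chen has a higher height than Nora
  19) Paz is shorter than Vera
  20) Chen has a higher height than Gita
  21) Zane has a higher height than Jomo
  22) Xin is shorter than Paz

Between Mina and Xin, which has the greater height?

Mina

The relevant relations are Xin < Paz; Paz < Chen; Chen < Jomo; Jomo < Vik; Vik < Yara; Yara < Wes; Wes < Mina.
Chaining these gives Xin < Paz < Chen < Jomo < Vik < Yara < Wes < Mina.
So Xin < Mina; Mina is the taller of the two.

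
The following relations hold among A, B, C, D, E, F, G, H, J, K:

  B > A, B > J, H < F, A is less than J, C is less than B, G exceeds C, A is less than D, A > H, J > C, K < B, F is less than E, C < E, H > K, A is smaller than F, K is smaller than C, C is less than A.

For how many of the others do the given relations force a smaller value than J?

4

The elements the relations force below J are K, C, H, A — no chain reaches any other.
That is 4.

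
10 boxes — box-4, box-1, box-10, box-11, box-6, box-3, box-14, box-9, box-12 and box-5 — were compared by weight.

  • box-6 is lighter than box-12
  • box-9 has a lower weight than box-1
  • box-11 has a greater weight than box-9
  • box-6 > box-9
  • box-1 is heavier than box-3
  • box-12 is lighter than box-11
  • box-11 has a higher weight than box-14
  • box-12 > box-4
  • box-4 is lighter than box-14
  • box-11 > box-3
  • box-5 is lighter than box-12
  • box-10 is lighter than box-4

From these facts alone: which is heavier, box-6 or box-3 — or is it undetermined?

Following every chain through box-6: above box-6 we get box-12, box-11; below box-6 we get box-9.
box-3 is not reached, and no chain runs the other way from box-3 to box-6.
So the given relations leave the order of box-6 and box-3 undetermined.

undetermined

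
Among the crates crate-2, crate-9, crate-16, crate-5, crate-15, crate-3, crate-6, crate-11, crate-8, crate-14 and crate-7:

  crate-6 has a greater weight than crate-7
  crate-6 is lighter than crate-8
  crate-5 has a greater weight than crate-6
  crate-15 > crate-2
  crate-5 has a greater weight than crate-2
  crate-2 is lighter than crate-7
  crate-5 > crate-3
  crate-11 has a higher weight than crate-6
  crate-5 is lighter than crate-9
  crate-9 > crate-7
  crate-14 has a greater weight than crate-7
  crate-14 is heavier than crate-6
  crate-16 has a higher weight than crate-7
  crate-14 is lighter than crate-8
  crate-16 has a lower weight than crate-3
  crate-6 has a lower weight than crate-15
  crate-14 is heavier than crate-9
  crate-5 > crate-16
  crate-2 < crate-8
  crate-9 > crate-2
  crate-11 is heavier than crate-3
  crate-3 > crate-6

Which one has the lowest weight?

Chaining upward from crate-2: directly above it, crate-7, crate-5, crate-9, crate-8, crate-15; then crate-6, crate-16, crate-14; then crate-3, crate-11.
That covers every other element, and nothing is given below crate-2, so crate-2 is the lowest weight.

crate-2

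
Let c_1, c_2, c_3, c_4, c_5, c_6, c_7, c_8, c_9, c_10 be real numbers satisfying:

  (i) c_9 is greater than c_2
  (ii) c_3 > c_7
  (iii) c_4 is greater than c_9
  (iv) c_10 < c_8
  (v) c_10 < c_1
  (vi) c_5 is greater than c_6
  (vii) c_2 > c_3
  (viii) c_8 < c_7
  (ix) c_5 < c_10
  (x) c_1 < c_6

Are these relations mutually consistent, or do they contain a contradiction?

We have c_10 < c_1 stated directly, yet also c_1 < c_6 < c_5 < c_10 by chaining the others — so c_1 < c_10. Contradiction.

inconsistent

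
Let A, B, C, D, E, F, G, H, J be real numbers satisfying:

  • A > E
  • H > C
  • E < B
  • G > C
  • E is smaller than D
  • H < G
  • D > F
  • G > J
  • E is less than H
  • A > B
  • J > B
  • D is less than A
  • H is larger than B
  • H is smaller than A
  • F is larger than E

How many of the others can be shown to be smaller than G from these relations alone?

5

The elements the relations force below G are E, B, J, C, H — no chain reaches any other.
That is 5.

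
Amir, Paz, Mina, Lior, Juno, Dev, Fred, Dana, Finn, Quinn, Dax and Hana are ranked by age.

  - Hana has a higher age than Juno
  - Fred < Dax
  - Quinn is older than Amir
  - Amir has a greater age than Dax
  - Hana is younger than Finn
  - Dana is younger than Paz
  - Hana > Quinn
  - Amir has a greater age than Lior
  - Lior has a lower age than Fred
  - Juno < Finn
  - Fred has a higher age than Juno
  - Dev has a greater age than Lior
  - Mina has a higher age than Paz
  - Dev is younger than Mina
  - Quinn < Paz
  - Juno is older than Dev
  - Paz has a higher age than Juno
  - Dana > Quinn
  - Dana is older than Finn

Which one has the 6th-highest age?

Chaining the given pairs: Lior < Dev < Juno < Fred < Dax < Amir < Quinn < Hana < Finn < Dana < Paz < Mina.
Counting 6 from the largest end gives Quinn.

Quinn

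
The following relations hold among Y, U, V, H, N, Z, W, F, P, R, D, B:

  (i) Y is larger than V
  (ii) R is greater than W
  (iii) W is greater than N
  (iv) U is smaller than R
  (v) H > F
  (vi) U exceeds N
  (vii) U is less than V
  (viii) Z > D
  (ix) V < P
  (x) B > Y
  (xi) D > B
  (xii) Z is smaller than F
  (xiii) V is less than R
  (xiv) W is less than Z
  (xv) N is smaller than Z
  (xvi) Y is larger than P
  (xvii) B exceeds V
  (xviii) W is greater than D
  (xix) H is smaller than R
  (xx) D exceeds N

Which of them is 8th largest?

Y

Piecing the relations together gives one ordering: N < U < V < P < Y < B < D < W < Z < F < H < R.
Counting 8 from the largest end gives Y.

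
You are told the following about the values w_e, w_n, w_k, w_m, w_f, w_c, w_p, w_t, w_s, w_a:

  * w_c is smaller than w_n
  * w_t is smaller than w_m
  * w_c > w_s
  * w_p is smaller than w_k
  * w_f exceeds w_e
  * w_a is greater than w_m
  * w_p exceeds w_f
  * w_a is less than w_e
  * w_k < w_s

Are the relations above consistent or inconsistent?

The single ordering w_t < w_m < w_a < w_e < w_f < w_p < w_k < w_s < w_c < w_n satisfies every listed relation, so no contradiction arises.

consistent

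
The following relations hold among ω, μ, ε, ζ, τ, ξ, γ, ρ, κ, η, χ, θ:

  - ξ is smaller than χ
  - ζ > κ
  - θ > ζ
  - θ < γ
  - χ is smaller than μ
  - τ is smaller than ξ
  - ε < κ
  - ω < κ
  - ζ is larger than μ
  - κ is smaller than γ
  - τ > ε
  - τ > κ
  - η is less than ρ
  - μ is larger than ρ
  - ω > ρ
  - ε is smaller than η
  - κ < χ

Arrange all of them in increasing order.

ε < η < ρ < ω < κ < τ < ξ < χ < μ < ζ < θ < γ

Nothing is placed below ε, so it is least; from there ε < η; η < ρ; ρ < ω; ω < κ; κ < τ; τ < ξ; ξ < χ; χ < μ; μ < ζ; ζ < θ; θ < γ, each given directly.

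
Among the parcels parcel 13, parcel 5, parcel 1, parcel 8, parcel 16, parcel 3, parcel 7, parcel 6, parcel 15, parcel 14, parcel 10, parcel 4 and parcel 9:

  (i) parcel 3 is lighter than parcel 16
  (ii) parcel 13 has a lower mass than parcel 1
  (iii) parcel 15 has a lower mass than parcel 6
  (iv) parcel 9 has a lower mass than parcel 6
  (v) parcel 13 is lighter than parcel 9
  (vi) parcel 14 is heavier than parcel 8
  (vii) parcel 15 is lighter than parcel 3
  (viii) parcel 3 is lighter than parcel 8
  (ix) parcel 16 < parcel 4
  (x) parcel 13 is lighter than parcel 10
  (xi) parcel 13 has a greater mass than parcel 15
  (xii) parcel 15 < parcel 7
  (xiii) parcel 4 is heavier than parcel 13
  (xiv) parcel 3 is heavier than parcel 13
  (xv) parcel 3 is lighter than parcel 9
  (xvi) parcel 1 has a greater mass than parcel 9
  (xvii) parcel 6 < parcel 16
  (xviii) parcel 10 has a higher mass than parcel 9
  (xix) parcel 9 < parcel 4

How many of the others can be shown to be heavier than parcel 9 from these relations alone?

The elements the relations force above parcel 9 are parcel 10, parcel 6, parcel 16, parcel 1, parcel 4 — no chain reaches any other.
That is 5.

5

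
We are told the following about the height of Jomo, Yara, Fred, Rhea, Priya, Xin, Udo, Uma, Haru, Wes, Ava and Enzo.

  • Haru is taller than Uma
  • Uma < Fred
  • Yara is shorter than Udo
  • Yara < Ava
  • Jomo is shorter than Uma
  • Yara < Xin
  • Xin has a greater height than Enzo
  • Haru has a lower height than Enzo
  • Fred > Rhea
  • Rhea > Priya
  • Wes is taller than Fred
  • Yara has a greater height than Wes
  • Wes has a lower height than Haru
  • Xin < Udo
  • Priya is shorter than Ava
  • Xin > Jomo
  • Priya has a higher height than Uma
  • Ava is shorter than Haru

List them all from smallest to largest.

Jomo < Uma < Priya < Rhea < Fred < Wes < Yara < Ava < Haru < Enzo < Xin < Udo

The consecutive links are each given: Jomo < Uma; Uma < Priya; Priya < Rhea; Rhea < Fred; Fred < Wes; Wes < Yara; Yara < Ava; Ava < Haru; Haru < Enzo; Enzo < Xin; Xin < Udo.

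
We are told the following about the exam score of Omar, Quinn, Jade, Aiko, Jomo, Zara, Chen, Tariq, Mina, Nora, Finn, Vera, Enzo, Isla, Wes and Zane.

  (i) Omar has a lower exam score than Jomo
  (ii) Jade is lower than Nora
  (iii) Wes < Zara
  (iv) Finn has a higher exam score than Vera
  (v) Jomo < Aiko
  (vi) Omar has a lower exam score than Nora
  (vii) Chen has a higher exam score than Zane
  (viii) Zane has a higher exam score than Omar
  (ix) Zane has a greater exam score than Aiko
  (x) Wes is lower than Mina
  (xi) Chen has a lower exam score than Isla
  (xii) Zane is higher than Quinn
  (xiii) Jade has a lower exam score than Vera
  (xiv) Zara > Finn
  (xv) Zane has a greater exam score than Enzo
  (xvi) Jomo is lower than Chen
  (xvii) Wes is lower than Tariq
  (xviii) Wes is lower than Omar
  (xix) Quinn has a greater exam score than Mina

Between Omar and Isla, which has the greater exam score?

Omar < Jomo and Jomo < Aiko give Omar < Aiko.
With Aiko < Zane: Omar < Jomo < Aiko < Zane.
With Zane < Chen: Omar < Jomo < Aiko < Zane < Chen.
Then Chen < Isla extends the chain to Isla.
So Omar < Isla; Isla is the higher of the two.

Isla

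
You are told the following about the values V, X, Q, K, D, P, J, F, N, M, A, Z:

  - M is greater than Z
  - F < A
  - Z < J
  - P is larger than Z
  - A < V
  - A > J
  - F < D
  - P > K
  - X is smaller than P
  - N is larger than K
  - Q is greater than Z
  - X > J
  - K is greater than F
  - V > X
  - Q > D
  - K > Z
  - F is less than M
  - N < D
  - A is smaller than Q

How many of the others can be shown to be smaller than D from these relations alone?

4

From D the given relations immediately reach F, N.
From those, K — 3 in total.
From those, Z — 4 in total.
No other element is forced below D by the given relations, so the count is 4.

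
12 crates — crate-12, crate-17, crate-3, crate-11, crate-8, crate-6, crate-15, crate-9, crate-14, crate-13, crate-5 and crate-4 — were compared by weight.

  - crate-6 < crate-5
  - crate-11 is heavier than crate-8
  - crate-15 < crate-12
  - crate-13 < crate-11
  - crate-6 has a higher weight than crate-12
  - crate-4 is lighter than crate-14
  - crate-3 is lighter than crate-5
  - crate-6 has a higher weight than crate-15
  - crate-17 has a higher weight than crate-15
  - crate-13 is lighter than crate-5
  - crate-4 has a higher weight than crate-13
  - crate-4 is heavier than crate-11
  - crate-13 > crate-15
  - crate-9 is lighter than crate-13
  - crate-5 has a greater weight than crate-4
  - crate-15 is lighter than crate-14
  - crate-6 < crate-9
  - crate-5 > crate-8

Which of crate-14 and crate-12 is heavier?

Chaining the given relations: crate-12 < crate-6 < crate-9 < crate-13 < crate-11 < crate-4 < crate-14.
So crate-12 < crate-14; crate-14 is the heavier of the two.

crate-14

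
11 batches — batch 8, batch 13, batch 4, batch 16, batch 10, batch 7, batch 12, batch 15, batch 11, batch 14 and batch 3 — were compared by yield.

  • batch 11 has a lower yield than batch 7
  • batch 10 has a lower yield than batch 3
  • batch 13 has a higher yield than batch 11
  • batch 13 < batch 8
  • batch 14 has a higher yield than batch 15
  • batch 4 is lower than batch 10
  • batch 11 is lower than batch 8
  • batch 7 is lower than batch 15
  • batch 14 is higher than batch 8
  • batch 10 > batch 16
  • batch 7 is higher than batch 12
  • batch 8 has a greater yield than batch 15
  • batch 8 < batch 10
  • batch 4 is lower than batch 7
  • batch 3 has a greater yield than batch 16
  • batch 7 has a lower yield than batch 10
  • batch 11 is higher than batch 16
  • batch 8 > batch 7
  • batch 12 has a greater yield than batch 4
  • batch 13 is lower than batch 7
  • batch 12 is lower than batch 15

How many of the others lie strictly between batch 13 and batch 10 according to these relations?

3

The relations place batch 13 below batch 10. An element lies strictly between them when it is forced above batch 13 and also forced below batch 10.
Above batch 13: {batch 7, batch 15, batch 8, batch 14, batch 3}. Below batch 10: {batch 4, batch 12, batch 16, batch 11, batch 7, batch 15, batch 8}.
Intersection: {batch 7, batch 15, batch 8} — 3.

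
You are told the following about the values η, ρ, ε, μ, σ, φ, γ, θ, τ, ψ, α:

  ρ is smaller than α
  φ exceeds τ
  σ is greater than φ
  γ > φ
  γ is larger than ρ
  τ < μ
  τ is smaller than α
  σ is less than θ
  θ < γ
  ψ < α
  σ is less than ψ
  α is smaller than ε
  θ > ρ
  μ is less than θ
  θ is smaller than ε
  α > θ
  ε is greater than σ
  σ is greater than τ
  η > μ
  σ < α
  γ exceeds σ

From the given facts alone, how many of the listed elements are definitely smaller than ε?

Directly below ε: σ, θ, α.
One step further: τ, φ, ρ, μ, ψ (8 so far).
Nothing else is reachable below ε; 8 in all.

8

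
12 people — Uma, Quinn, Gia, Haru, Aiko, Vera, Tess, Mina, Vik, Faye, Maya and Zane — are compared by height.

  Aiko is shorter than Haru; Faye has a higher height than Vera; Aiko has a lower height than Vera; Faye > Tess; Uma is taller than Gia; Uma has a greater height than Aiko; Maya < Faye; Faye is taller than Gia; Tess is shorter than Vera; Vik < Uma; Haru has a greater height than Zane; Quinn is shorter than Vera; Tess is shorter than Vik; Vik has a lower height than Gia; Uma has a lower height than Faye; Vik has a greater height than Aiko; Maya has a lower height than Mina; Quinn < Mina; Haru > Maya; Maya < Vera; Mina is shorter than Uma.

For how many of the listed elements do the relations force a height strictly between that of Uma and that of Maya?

1

The relations place Maya below Uma. An element lies strictly between them when it is forced above Maya and also forced below Uma.
Above Maya: {Vera, Mina, Haru, Faye}. Below Uma: {Aiko, Quinn, Tess, Vik, Gia, Mina}.
Intersection: {Mina} — 1.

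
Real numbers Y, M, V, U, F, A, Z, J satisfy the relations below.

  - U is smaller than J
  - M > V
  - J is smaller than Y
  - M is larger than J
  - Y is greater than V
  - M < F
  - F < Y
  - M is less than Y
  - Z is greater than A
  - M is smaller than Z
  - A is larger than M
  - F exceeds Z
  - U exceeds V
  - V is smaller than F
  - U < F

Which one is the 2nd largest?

F

The consecutive relations fix a unique order: V < U < J < M < A < Z < F < Y.
The 2nd largest is F.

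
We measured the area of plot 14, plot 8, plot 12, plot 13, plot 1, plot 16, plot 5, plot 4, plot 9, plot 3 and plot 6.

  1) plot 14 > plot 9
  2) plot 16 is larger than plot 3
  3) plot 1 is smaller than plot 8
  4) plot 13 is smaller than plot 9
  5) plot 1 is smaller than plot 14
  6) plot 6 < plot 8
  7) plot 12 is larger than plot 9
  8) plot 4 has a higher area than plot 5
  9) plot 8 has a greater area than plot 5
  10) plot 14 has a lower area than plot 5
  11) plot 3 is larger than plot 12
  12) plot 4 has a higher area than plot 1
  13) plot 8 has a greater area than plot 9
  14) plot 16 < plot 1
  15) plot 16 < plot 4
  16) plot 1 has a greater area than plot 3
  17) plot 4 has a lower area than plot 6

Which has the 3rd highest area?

The consecutive relations fix a unique order: plot 13 < plot 9 < plot 12 < plot 3 < plot 16 < plot 1 < plot 14 < plot 5 < plot 4 < plot 6 < plot 8.
Counting 3 from the largest end gives plot 4.

plot 4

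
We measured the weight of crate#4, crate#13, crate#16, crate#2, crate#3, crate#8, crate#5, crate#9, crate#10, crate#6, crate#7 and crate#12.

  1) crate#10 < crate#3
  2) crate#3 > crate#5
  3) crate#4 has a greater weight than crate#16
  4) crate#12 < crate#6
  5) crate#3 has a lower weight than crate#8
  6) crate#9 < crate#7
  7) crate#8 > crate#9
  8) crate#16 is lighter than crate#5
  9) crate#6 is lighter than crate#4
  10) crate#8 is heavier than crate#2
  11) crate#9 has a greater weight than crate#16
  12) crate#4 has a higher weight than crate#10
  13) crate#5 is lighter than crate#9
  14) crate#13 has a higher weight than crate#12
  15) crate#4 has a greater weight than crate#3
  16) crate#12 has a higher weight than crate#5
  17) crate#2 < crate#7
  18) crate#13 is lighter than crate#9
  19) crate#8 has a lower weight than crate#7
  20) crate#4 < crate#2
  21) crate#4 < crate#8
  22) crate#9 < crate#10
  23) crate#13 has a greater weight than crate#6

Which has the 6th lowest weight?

crate#9

Piecing the relations together gives one ordering: crate#16 < crate#5 < crate#12 < crate#6 < crate#13 < crate#9 < crate#10 < crate#3 < crate#4 < crate#2 < crate#8 < crate#7.
Counting 6 from the smallest end gives crate#9.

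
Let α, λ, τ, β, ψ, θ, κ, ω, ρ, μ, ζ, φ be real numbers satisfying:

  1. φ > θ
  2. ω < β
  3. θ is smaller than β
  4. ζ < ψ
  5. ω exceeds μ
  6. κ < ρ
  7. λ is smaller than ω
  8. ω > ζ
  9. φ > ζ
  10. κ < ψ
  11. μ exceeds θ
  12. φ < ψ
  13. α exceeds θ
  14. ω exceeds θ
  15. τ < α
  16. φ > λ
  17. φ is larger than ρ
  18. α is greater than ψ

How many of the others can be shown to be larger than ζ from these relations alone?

5

From ζ the given relations immediately reach φ, ψ, ω.
From those, α, β — 5 in total.
Nothing else is reachable above ζ; 5 in all.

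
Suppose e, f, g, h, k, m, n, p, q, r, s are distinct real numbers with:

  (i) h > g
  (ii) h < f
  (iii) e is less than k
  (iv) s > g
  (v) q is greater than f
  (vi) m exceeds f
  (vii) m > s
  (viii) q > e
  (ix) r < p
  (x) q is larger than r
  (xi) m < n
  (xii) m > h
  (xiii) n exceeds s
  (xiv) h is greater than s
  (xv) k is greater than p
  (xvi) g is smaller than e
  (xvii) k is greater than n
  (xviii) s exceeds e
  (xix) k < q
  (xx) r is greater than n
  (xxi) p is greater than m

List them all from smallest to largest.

Nothing is placed below g, so it is least; from there g < e; e < s; s < h; h < f; f < m; m < n; n < r; r < p; p < k; k < q, each given directly.

g < e < s < h < f < m < n < r < p < k < q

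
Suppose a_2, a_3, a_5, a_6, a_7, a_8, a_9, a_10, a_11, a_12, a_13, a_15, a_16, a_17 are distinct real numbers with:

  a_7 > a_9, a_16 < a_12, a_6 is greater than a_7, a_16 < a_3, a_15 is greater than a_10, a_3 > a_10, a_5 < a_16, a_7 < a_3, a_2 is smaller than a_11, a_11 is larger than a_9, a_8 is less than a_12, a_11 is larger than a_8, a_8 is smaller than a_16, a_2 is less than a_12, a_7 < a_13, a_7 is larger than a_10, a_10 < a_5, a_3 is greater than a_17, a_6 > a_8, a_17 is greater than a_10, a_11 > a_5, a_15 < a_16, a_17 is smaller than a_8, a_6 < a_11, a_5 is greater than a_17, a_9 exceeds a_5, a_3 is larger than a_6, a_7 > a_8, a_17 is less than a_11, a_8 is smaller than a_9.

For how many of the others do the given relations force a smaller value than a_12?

7

From a_12 the given relations immediately reach a_2, a_8, a_16.
From those, a_15, a_17, a_5 — 6 in total.
From those, a_10 — 7 in total.
No other element is forced below a_12 by the given relations, so the count is 7.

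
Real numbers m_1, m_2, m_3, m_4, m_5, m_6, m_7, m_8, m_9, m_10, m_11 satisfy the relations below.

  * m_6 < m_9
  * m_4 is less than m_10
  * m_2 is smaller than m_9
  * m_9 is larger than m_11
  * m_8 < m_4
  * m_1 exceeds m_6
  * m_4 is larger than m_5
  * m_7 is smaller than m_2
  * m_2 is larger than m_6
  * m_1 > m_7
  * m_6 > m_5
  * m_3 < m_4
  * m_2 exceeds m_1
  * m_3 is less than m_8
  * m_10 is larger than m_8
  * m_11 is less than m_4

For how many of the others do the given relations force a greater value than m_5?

6

The elements the relations force above m_5 are m_6, m_1, m_4, m_2, m_9, m_10 — no chain reaches any other.
That is 6.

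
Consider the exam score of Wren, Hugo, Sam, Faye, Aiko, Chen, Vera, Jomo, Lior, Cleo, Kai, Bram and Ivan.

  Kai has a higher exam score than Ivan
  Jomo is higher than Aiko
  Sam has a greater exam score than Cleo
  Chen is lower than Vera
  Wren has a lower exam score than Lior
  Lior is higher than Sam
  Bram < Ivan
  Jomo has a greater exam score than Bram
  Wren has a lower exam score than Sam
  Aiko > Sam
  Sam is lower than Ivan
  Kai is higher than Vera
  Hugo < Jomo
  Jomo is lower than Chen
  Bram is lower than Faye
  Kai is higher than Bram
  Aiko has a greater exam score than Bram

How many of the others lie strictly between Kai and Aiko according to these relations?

Chaining upward from Aiko reaches: Jomo, Chen, Vera.
Chaining downward from Kai reaches: Cleo, Hugo, Bram, Wren, Sam, Jomo, Chen, Vera, Ivan.
Strictly between Aiko and Kai are those in both lists: Jomo, Chen, Vera — 3 elements.

3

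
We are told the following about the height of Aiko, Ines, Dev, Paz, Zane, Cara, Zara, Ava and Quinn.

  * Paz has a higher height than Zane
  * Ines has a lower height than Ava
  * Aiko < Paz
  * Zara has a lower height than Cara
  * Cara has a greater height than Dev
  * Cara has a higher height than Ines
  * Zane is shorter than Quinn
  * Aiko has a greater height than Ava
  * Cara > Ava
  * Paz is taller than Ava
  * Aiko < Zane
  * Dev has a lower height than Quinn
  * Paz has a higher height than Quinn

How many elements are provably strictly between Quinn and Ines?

3

The relations place Ines below Quinn. An element lies strictly between them when it is forced above Ines and also forced below Quinn.
Above Ines: {Ava, Aiko, Zane, Cara, Paz}. Below Quinn: {Dev, Ava, Aiko, Zane}.
Intersection: {Ava, Aiko, Zane} — 3.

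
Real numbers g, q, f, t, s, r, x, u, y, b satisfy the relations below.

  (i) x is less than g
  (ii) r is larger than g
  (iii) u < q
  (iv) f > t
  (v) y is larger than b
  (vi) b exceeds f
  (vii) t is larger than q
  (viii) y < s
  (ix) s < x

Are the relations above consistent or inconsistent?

consistent

Every relation is compatible with u < q < t < f < b < y < s < x < g < r; the set is consistent.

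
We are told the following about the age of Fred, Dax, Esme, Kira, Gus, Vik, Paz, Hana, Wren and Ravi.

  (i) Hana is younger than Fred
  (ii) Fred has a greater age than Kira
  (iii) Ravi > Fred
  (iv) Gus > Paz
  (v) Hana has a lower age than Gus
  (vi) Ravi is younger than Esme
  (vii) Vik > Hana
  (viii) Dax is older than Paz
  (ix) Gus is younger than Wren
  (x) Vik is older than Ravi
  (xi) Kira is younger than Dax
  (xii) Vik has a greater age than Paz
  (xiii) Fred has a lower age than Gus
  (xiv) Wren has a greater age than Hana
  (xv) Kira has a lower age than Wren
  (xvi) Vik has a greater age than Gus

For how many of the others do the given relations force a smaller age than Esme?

Directly below Esme: Ravi.
One step further: Fred (2 so far).
One step further: Hana, Kira (4 so far).
Nothing else is reachable below Esme; 4 in all.

4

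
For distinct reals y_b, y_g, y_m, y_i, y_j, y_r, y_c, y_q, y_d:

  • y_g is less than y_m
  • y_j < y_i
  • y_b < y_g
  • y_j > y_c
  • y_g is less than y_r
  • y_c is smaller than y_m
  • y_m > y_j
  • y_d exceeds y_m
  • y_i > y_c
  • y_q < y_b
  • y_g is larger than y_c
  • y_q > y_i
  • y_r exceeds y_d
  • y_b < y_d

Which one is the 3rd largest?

Chaining the given pairs: y_c < y_j < y_i < y_q < y_b < y_g < y_m < y_d < y_r.
The 3rd largest is y_m.

y_m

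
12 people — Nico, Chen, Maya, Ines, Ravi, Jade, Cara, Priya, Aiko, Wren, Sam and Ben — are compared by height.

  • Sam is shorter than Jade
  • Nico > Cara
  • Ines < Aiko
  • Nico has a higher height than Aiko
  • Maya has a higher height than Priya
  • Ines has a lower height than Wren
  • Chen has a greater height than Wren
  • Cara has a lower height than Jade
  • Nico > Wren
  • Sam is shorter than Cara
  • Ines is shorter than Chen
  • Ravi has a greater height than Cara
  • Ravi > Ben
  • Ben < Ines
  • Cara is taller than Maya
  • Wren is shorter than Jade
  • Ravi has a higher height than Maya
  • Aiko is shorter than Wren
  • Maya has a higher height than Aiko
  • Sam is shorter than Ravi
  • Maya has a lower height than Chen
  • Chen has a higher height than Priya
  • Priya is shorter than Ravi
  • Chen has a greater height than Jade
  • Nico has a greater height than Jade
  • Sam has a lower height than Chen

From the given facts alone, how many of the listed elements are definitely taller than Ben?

The elements the relations force above Ben are Ines, Aiko, Maya, Cara, Wren, Jade, Chen, Ravi, Nico — no chain reaches any other.
That is 9.

9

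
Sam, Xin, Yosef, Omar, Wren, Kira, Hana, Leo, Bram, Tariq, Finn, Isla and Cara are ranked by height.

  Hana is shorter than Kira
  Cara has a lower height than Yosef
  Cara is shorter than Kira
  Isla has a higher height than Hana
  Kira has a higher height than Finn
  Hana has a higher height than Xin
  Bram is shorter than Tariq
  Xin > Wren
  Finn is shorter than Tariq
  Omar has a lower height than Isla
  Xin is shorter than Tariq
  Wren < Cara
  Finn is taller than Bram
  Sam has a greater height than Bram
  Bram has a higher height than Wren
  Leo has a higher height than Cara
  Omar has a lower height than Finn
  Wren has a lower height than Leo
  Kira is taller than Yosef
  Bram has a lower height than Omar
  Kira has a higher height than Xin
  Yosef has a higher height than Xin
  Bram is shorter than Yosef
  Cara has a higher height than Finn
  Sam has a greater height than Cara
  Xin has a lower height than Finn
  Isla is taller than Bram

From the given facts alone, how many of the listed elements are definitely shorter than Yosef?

From Yosef the given relations immediately reach Xin, Bram, Cara.
From those, Wren, Finn — 5 in total.
From those, Omar — 6 in total.
No other element is forced below Yosef by the given relations, so the count is 6.

6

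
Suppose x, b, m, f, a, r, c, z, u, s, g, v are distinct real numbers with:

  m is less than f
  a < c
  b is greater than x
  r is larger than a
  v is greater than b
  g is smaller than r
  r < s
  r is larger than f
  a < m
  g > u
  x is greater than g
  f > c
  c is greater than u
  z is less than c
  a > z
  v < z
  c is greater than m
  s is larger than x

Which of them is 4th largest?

c

The consecutive relations fix a unique order: u < g < x < b < v < z < a < m < c < f < r < s.
Counting 4 from the largest end gives c.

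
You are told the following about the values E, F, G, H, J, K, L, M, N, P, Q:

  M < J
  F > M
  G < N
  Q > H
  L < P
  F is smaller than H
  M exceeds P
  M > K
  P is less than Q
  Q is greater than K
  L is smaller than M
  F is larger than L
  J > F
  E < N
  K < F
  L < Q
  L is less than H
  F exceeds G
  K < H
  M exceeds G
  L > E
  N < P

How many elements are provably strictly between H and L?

3

Chaining upward from L reaches: P, M, F, Q, J.
Chaining downward from H reaches: G, E, N, K, P, M, F.
Strictly between L and H are those in both lists: P, M, F — 3 elements.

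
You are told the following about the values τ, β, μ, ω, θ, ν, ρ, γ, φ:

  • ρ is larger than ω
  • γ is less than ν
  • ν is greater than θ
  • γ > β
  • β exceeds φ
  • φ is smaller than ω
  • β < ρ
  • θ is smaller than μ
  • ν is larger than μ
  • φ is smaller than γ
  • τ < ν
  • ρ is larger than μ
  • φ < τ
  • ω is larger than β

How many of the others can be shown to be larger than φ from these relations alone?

From φ the given relations immediately reach β, ω, τ, γ.
From those, ρ, ν — 6 in total.
No other element is forced above φ by the given relations, so the count is 6.

6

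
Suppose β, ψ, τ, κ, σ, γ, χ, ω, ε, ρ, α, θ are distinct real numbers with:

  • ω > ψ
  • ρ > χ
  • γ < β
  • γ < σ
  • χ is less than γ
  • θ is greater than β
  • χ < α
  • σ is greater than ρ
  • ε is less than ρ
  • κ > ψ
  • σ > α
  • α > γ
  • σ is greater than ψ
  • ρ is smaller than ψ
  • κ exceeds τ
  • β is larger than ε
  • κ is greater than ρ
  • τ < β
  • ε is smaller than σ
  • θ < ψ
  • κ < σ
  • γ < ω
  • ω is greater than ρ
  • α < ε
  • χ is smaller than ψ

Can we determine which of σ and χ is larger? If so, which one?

σ

χ < γ and γ < α give χ < α.
Then α < ε extends the chain to ε.
With ε < β: χ < γ < α < ε < β.
With β < θ: χ < γ < α < ε < β < θ.
Then θ < ψ extends the chain to ψ.
Then ψ < κ extends the chain to κ.
With κ < σ: χ < γ < α < ε < β < θ < ψ < κ < σ.
So σ is larger.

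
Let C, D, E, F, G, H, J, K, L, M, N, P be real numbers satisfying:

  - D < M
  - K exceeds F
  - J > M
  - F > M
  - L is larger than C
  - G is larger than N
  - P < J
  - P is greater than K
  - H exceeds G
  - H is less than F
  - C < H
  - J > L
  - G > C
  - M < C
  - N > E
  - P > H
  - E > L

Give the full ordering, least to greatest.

D < M < C < L < E < N < G < H < F < K < P < J

The consecutive links are each given: D < M; M < C; C < L; L < E; E < N; N < G; G < H; H < F; F < K; K < P; P < J.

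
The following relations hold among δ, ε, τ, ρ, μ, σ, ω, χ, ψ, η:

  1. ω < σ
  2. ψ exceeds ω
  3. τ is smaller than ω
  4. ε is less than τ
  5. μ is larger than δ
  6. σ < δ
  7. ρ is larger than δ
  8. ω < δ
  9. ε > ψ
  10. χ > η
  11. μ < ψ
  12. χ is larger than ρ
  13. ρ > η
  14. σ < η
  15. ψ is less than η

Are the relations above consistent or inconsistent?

inconsistent

Chaining the given relations yields ε < τ < ω < σ < δ < μ < ψ, so ε < ψ. But one relation states ψ < ε. These cannot both hold.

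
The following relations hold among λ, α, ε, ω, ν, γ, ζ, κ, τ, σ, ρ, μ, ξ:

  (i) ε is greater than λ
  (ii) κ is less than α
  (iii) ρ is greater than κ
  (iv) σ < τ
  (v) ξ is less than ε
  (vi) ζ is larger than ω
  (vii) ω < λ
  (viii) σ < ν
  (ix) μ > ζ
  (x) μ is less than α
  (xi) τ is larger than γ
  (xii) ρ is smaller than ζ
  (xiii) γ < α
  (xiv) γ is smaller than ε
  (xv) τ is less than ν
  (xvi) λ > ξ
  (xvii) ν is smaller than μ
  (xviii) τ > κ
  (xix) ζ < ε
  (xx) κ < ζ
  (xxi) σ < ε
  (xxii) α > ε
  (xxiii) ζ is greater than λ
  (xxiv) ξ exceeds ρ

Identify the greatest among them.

α

Chaining downward from α: directly below it, γ, κ, μ, ε; then σ, ξ, λ, ν, ζ; then ω, ρ, τ.
That covers every other element, and nothing is given above α, so α is the greatest.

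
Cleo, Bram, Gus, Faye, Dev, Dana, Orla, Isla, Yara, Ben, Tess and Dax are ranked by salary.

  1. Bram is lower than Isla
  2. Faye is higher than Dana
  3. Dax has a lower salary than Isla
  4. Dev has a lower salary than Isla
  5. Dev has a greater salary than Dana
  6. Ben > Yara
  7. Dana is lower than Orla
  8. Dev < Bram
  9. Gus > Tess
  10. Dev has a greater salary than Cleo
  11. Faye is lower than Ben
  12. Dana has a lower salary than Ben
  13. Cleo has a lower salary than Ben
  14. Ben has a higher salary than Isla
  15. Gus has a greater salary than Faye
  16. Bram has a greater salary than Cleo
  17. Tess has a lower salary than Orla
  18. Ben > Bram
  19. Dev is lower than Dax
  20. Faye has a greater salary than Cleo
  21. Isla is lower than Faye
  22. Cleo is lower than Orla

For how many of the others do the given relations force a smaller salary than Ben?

8

Directly below Ben: Dana, Cleo, Bram, Yara, Isla, Faye.
One step further: Dev, Dax (8 so far).
Nothing else is reachable below Ben; 8 in all.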